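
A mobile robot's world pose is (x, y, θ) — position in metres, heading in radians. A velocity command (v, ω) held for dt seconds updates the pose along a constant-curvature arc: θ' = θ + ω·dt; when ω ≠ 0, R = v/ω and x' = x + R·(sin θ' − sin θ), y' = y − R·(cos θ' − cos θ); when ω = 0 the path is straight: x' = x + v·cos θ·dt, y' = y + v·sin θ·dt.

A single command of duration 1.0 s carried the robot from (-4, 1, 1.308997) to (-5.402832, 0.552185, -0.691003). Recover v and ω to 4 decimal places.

Δθ = -0.691003 − 1.308997 = -2.000000
ω = Δθ/dt = -2.000000/1.0 = -2.0000
R = Δx/(sin θ' − sin θ) = 0.8750
v = R·ω = 0.8750·-2.0000 = -1.7500

v = -1.7500, ω = -2.0000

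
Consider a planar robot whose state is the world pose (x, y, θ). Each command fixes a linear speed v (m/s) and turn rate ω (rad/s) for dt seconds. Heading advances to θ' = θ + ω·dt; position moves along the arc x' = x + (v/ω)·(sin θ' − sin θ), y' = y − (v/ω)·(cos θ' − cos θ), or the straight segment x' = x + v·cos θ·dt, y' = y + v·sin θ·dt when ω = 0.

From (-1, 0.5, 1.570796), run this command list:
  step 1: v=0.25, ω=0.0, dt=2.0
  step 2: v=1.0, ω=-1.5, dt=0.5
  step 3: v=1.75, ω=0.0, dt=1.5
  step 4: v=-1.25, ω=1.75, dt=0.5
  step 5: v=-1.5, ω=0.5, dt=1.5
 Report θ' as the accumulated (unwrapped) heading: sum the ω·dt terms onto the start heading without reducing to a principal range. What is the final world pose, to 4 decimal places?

(1.8357, 0.8706, 2.4458)

step 1: θ'=1.5708 (straight) → pose (-1.0000, 1.0000, 1.5708)
step 2: θ'=0.8208 (R=-0.6667) → pose (-0.8211, 1.4544, 0.8208)
step 3: θ'=0.8208 (straight) → pose (0.9682, 3.3751, 0.8208)
step 4: θ'=1.6958 (R=-0.7143) → pose (0.7821, 2.7992, 1.6958)
step 5: θ'=2.4458 (R=-3.0000) → pose (1.8357, 0.8706, 2.4458)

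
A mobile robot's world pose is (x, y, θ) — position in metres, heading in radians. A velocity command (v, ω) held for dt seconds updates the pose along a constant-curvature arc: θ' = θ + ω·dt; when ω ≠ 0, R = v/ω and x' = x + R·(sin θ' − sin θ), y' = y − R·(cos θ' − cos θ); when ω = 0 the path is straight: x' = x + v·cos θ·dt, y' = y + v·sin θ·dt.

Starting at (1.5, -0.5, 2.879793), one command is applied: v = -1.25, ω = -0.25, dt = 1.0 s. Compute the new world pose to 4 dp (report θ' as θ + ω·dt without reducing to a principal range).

θ' = 2.8798 + -0.25·1.0 = 2.6298
R = v/ω = -1.25/-0.25 = 5.0000
x' = 1.5 + 5.0000·(sin 2.6298 − sin 2.8798) = 2.6546
y' = -0.5 − 5.0000·(cos 2.6298 − cos 2.8798) = -0.9703

(2.6546, -0.9703, 2.6298)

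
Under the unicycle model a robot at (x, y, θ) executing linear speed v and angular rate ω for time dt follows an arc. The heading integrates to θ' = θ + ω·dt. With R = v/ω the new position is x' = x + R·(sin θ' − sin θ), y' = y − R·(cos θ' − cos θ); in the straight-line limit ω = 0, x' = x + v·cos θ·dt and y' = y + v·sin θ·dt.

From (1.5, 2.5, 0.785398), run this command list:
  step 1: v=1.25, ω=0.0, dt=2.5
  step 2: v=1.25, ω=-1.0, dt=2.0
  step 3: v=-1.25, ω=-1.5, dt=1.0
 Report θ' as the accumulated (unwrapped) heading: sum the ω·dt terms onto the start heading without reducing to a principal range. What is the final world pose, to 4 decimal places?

(6.2010, 5.3108, -2.7146)

step 1: θ'=0.7854 (straight) → pose (3.7097, 4.7097, 0.7854)
step 2: θ'=-1.2146 (R=-1.2500) → pose (5.7651, 4.2617, -1.2146)
step 3: θ'=-2.7146 (R=0.8333) → pose (6.2010, 5.3108, -2.7146)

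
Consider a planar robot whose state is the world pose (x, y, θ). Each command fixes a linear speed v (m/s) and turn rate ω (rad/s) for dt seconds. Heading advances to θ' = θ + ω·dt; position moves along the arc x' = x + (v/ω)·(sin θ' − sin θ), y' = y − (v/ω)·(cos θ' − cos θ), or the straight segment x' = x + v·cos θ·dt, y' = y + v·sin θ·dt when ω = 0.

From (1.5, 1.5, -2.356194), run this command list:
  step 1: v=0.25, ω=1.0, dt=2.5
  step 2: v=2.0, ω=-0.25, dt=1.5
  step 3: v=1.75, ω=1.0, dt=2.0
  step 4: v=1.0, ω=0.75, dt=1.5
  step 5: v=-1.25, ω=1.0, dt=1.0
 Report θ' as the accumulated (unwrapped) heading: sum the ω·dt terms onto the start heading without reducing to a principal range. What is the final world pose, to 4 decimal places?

step 1: θ'=0.1438 (R=0.2500) → pose (1.7126, 1.0758, 0.1438)
step 2: θ'=-0.2312 (R=-8.0000) → pose (4.6922, 0.9455, -0.2312)
step 3: θ'=1.7688 (R=1.7500) → pose (6.8090, 2.9932, 1.7688)
step 4: θ'=2.8938 (R=1.3333) → pose (5.8287, 4.0235, 2.8938)
step 5: θ'=3.8938 (R=-1.2500) → pose (6.9894, 4.3226, 3.8938)

(6.9894, 4.3226, 3.8938)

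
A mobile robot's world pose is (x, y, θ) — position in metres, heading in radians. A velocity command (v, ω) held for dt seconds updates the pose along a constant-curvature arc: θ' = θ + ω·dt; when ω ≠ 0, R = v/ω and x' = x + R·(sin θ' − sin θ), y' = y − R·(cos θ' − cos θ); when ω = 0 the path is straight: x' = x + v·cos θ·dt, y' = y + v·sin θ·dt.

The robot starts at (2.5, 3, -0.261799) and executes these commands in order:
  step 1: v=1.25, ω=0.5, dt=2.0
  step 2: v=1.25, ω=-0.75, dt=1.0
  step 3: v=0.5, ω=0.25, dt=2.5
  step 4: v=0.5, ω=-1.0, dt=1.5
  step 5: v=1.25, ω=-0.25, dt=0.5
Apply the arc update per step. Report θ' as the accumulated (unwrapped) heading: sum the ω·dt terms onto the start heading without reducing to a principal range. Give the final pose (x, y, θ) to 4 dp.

step 1: θ'=0.7382 (R=2.5000) → pose (4.8294, 3.5656, 0.7382)
step 2: θ'=-0.0118 (R=-1.6667) → pose (5.9707, 3.9994, -0.0118)
step 3: θ'=0.6132 (R=2.0000) → pose (7.1453, 4.3636, 0.6132)
step 4: θ'=-0.8868 (R=-0.5000) → pose (7.8205, 4.2706, -0.8868)
step 5: θ'=-1.0118 (R=-5.0000) → pose (8.1842, 3.7628, -1.0118)

(8.1842, 3.7628, -1.0118)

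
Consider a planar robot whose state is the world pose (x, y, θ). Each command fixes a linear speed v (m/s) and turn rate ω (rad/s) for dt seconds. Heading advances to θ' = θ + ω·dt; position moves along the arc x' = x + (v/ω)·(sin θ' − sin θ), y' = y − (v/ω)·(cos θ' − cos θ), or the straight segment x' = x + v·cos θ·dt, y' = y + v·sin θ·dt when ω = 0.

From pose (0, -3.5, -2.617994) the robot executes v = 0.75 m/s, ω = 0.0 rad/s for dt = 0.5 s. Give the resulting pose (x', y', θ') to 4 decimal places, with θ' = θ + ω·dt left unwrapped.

(-0.3248, -3.6875, -2.6180)

θ' = -2.6180 + 0.0·0.5 = -2.6180
ω = 0 → straight: x' = 0 + 0.75·cos(-2.6180)·0.5 = -0.3248
y' = -3.5 + 0.75·sin(-2.6180)·0.5 = -3.6875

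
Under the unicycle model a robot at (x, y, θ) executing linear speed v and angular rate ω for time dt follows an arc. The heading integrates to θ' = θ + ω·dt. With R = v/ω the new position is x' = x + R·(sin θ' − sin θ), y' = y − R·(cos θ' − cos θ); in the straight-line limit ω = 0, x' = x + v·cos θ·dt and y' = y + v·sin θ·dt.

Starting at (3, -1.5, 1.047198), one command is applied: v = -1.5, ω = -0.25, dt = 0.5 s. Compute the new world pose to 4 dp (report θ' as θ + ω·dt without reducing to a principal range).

(2.5854, -2.1244, 0.9222)

θ' = 1.0472 + -0.25·0.5 = 0.9222
R = v/ω = -1.5/-0.25 = 6.0000
x' = 3 + 6.0000·(sin 0.9222 − sin 1.0472) = 2.5854
y' = -1.5 − 6.0000·(cos 0.9222 − cos 1.0472) = -2.1244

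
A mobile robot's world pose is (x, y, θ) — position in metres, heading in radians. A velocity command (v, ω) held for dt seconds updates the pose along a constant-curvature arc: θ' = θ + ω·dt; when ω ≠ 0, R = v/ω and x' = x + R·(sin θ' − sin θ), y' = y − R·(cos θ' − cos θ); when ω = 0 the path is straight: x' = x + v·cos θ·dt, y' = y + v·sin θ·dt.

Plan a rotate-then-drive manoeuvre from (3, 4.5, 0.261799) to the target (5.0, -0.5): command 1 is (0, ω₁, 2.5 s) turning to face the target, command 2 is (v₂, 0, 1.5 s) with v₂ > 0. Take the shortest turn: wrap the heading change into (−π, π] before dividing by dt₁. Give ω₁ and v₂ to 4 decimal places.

heading to target = atan2(-0.5−4.5, 5−3) = -1.1903
Δθ = wrap(-1.1903 − 0.2618) = -1.4521; ω₁ = Δθ/dt₁ = -0.5808
distance = √((5−3)² + (-0.5−4.5)²) = 5.3852; v₂ = distance/dt₂ = 3.5901

ω₁ = -0.5808, v₂ = 3.5901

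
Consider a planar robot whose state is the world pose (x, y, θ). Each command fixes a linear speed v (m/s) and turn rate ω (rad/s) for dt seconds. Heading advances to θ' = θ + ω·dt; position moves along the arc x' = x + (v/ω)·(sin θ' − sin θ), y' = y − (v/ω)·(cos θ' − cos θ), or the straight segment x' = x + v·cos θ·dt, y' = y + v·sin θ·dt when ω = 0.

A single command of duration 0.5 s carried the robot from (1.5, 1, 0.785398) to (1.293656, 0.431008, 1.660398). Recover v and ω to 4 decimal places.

v = -1.2500, ω = 1.7500

Δθ = 1.660398 − 0.785398 = 0.875000
ω = Δθ/dt = 0.875000/0.5 = 1.7500
R = −Δy/(cos θ' − cos θ) = -0.7143
v = R·ω = -0.7143·1.7500 = -1.2500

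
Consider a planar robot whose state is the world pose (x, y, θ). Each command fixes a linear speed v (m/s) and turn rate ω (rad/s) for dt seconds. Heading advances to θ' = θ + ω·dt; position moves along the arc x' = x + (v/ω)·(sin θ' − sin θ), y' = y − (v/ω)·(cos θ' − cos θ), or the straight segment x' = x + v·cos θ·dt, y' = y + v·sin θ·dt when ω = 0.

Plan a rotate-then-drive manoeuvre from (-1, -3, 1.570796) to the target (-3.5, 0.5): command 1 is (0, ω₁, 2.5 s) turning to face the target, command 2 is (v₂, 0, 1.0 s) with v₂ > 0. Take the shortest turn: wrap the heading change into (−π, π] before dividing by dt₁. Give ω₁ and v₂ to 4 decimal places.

ω₁ = 0.2481, v₂ = 4.3012

heading to target = atan2(0.5−-3, -3.5−-1) = 2.1910
Δθ = wrap(2.1910 − 1.5708) = 0.6202; ω₁ = Δθ/dt₁ = 0.2481
distance = √((-3.5−-1)² + (0.5−-3)²) = 4.3012; v₂ = distance/dt₂ = 4.3012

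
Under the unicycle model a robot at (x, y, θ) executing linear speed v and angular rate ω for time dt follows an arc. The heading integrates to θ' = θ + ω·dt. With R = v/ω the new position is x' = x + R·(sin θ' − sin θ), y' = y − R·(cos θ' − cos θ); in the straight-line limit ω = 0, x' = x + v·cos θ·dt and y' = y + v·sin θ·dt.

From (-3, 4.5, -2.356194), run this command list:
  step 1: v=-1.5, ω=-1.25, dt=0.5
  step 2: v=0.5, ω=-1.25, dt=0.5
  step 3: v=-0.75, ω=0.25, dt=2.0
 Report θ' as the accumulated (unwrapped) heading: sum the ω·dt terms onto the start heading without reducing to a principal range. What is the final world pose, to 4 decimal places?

(-1.1359, 4.5572, -3.1062)

step 1: θ'=-2.9812 (R=1.2000) → pose (-2.3431, 4.8361, -2.9812)
step 2: θ'=-3.6062 (R=-0.4000) → pose (-2.5862, 4.8733, -3.6062)
step 3: θ'=-3.1062 (R=-3.0000) → pose (-1.1359, 4.5572, -3.1062)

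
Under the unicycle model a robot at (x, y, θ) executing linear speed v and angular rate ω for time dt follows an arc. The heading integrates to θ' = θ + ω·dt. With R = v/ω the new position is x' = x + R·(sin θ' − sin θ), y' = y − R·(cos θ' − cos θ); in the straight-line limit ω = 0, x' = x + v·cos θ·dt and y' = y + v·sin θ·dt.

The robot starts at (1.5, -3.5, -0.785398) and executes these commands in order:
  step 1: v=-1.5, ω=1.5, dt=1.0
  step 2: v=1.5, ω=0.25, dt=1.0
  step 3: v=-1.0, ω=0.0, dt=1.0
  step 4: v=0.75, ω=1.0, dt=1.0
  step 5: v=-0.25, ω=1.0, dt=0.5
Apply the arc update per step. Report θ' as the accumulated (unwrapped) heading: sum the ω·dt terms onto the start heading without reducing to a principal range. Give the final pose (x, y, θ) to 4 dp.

step 1: θ'=0.7146 (R=-1.0000) → pose (0.1376, -3.4518, 0.7146)
step 2: θ'=0.9646 (R=6.0000) → pose (1.1366, -2.3381, 0.9646)
step 3: θ'=0.9646 (straight) → pose (0.5669, -3.1599, 0.9646)
step 4: θ'=1.9646 (R=0.7500) → pose (0.6431, -2.4448, 1.9646)
step 5: θ'=2.4646 (R=-0.2500) → pose (0.7173, -2.5438, 2.4646)

(0.7173, -2.5438, 2.4646)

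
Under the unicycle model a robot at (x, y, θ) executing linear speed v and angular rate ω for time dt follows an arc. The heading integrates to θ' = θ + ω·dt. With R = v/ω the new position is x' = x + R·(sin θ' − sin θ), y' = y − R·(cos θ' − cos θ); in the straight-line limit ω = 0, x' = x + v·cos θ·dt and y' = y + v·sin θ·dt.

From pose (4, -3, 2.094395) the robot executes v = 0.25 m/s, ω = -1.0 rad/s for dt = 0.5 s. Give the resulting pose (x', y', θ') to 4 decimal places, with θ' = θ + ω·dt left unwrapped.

θ' = 2.0944 + -1.0·0.5 = 1.5944
R = v/ω = 0.25/-1.0 = -0.2500
x' = 4 + -0.2500·(sin 1.5944 − sin 2.0944) = 3.9666
y' = -3 − -0.2500·(cos 1.5944 − cos 2.0944) = -2.8809

(3.9666, -2.8809, 1.5944)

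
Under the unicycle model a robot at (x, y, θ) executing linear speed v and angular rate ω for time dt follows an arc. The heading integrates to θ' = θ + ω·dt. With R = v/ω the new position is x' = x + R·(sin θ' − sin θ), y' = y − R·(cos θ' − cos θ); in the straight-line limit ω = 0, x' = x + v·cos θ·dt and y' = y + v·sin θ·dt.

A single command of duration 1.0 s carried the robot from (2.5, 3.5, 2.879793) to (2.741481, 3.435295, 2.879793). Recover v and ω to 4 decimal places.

v = -0.2500, ω = 0.0000

Δθ = 2.879793 − 2.879793 = 0.000000
ω = Δθ/dt = 0.000000/1.0 = 0.0000
ω = 0 → v = (Δx·cos θ + Δy·sin θ)/dt = -0.2500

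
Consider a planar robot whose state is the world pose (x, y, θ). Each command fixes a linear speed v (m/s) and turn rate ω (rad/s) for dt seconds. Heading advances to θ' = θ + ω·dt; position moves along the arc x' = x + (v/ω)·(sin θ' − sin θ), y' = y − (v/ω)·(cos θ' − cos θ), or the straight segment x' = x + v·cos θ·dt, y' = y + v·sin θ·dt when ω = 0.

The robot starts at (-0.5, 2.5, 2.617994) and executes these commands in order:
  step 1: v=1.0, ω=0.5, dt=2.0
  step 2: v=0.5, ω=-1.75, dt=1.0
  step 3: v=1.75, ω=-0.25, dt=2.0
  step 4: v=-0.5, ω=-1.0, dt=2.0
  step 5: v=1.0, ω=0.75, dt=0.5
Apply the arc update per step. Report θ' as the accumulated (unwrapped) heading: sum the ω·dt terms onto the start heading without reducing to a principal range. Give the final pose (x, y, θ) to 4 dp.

(-3.3212, 5.6588, -0.2570)

step 1: θ'=3.6180 (R=2.0000) → pose (-2.4172, 2.5453, 3.6180)
step 2: θ'=1.8680 (R=-0.2857) → pose (-2.8214, 2.7155, 1.8680)
step 3: θ'=1.3680 (R=-7.0000) → pose (-2.9848, 6.1753, 1.3680)
step 4: θ'=-0.6320 (R=0.5000) → pose (-3.7699, 5.8726, -0.6320)
step 5: θ'=-0.2570 (R=1.3333) → pose (-3.3212, 5.6588, -0.2570)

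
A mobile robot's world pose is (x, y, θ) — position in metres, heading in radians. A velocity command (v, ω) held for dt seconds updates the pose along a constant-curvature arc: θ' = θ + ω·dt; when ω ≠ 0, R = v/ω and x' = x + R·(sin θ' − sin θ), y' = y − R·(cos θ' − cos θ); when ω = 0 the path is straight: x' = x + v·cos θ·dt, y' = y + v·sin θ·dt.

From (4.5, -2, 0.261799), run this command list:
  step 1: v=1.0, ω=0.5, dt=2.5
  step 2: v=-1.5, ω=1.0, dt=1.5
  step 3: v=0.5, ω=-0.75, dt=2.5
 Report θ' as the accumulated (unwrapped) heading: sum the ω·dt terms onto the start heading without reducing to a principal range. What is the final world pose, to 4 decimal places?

step 1: θ'=1.5118 (R=2.0000) → pose (5.9789, -0.1861, 1.5118)
step 2: θ'=3.0118 (R=-1.5000) → pose (7.2821, -1.7619, 3.0118)
step 3: θ'=1.1368 (R=-0.6667) → pose (6.7636, -0.8205, 1.1368)

(6.7636, -0.8205, 1.1368)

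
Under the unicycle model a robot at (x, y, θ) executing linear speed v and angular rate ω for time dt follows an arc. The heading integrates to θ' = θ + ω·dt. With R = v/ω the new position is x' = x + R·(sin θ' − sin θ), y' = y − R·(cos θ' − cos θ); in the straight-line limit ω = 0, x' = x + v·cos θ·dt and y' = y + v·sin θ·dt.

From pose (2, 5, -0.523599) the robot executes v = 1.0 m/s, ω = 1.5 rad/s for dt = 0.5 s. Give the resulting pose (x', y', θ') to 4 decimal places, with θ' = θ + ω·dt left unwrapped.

(2.4830, 4.9277, 0.2264)

θ' = -0.5236 + 1.5·0.5 = 0.2264
R = v/ω = 1.0/1.5 = 0.6667
x' = 2 + 0.6667·(sin 0.2264 − sin -0.5236) = 2.4830
y' = 5 − 0.6667·(cos 0.2264 − cos -0.5236) = 4.9277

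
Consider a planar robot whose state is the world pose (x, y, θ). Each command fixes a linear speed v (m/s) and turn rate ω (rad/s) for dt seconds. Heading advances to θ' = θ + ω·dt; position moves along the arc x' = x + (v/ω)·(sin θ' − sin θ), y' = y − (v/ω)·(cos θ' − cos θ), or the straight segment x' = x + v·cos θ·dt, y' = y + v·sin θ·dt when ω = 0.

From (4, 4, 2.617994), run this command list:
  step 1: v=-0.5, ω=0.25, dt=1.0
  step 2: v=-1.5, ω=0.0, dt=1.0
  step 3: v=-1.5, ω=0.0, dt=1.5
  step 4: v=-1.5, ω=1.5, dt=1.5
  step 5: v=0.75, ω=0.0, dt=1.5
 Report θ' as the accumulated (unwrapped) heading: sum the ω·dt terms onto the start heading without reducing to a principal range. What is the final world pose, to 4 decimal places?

(9.7031, 3.1169, 5.1180)

step 1: θ'=2.8680 (R=-2.0000) → pose (4.4596, 3.8064, 2.8680)
step 2: θ'=2.8680 (straight) → pose (5.9038, 3.4011, 2.8680)
step 3: θ'=2.8680 (straight) → pose (8.0701, 2.7932, 2.8680)
step 4: θ'=5.1180 (R=-1.0000) → pose (9.2592, 4.1506, 5.1180)
step 5: θ'=5.1180 (straight) → pose (9.7031, 3.1169, 5.1180)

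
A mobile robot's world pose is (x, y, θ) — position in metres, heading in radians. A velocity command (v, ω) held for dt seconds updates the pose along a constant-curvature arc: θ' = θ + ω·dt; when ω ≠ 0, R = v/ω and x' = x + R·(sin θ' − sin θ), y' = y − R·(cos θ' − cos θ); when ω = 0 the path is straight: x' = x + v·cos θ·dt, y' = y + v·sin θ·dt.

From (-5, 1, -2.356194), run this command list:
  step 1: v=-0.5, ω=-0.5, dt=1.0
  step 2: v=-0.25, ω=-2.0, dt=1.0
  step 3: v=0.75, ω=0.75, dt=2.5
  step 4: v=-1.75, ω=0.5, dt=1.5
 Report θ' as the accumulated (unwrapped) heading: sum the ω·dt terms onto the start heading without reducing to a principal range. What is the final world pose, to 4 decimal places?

step 1: θ'=-2.8562 (R=1.0000) → pose (-4.5744, 1.2524, -2.8562)
step 2: θ'=-4.8562 (R=0.1250) → pose (-4.4155, 1.1146, -4.8562)
step 3: θ'=-2.9812 (R=1.0000) → pose (-5.5649, 2.2451, -2.9812)
step 4: θ'=-2.2312 (R=-3.5000) → pose (-3.3598, 3.5531, -2.2312)

(-3.3598, 3.5531, -2.2312)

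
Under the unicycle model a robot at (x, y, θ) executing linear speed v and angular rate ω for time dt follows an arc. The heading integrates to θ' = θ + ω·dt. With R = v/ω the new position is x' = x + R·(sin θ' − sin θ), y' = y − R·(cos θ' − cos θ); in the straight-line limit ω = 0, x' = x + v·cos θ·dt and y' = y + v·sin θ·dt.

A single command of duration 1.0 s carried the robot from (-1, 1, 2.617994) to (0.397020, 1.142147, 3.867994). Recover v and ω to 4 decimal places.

Δθ = 3.867994 − 2.617994 = 1.250000
ω = Δθ/dt = 1.250000/1.0 = 1.2500
R = Δx/(sin θ' − sin θ) = -1.2000
v = R·ω = -1.2000·1.2500 = -1.5000

v = -1.5000, ω = 1.2500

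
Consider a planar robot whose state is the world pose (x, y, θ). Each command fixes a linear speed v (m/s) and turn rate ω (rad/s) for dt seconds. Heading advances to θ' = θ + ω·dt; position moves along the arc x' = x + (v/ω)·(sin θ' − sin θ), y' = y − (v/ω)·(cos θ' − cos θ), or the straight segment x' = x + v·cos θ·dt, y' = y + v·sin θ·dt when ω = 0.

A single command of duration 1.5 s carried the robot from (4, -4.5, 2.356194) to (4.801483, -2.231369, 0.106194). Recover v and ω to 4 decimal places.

Δθ = 0.106194 − 2.356194 = -2.250000
ω = Δθ/dt = -2.250000/1.5 = -1.5000
R = −Δy/(cos θ' − cos θ) = -1.3333
v = R·ω = -1.3333·-1.5000 = 2.0000

v = 2.0000, ω = -1.5000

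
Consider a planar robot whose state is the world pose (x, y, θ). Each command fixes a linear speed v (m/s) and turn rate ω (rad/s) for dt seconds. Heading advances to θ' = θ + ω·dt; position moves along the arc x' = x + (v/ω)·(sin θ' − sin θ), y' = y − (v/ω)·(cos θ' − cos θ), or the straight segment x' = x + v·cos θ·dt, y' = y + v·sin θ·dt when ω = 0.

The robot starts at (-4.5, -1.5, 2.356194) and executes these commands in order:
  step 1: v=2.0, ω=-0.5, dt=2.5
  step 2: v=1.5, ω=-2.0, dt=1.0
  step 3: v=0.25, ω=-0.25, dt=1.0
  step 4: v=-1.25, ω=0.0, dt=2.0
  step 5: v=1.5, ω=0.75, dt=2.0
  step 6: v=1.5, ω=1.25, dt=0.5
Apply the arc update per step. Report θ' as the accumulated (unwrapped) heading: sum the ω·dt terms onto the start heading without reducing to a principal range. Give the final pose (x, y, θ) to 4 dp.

(-1.8003, 4.7290, 0.9812)

step 1: θ'=1.1062 (R=-4.0000) → pose (-5.2476, 3.1207, 1.1062)
step 2: θ'=-0.8938 (R=-0.7500) → pose (-3.9925, 3.2545, -0.8938)
step 3: θ'=-1.1438 (R=-1.0000) → pose (-3.8617, 3.0422, -1.1438)
step 4: θ'=-1.1438 (straight) → pose (-4.8971, 5.3177, -1.1438)
step 5: θ'=0.3562 (R=2.0000) → pose (-2.3792, 4.2715, 0.3562)
step 6: θ'=0.9812 (R=1.2000) → pose (-1.8003, 4.7290, 0.9812)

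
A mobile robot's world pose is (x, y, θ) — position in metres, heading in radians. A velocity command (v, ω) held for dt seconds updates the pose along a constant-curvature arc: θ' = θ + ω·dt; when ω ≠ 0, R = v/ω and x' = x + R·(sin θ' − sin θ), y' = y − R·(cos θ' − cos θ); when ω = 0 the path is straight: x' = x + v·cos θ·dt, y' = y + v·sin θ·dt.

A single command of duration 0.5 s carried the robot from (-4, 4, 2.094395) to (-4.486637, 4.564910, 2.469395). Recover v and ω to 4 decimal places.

v = 1.5000, ω = 0.7500

Δθ = 2.469395 − 2.094395 = 0.375000
ω = Δθ/dt = 0.375000/0.5 = 0.7500
R = −Δy/(cos θ' − cos θ) = 2.0000
v = R·ω = 2.0000·0.7500 = 1.5000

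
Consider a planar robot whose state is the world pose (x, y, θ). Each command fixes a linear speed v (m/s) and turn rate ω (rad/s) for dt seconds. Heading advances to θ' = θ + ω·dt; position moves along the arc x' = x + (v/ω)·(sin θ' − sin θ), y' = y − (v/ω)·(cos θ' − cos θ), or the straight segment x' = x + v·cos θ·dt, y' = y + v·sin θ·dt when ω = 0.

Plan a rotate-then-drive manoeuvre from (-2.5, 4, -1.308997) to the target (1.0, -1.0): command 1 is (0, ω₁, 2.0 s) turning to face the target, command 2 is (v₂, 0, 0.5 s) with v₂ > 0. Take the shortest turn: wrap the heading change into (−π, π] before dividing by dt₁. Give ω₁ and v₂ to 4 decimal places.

ω₁ = 0.1745, v₂ = 12.2066

heading to target = atan2(-1−4, 1−-2.5) = -0.9601
Δθ = wrap(-0.9601 − -1.3090) = 0.3489; ω₁ = Δθ/dt₁ = 0.1745
distance = √((1−-2.5)² + (-1−4)²) = 6.1033; v₂ = distance/dt₂ = 12.2066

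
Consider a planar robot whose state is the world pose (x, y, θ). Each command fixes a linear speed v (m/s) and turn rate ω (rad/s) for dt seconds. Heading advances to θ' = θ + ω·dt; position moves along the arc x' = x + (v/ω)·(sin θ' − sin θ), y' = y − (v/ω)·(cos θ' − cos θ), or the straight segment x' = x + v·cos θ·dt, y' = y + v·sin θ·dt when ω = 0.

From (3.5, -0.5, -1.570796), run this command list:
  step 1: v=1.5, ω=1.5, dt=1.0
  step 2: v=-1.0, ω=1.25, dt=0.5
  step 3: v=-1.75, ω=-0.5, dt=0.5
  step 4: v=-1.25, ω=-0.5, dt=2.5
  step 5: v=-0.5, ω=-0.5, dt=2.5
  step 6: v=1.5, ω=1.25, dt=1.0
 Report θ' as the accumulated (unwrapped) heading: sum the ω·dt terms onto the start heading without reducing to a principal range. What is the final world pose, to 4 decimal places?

step 1: θ'=-0.0708 (R=1.0000) → pose (4.4293, -1.4975, -0.0708)
step 2: θ'=0.5542 (R=-0.8000) → pose (3.9517, -1.6152, 0.5542)
step 3: θ'=0.3042 (R=3.5000) → pose (3.1581, -1.9784, 0.3042)
step 4: θ'=-0.9458 (R=2.5000) → pose (0.3819, -1.0559, -0.9458)
step 5: θ'=-2.1958 (R=1.0000) → pose (0.3819, 0.1142, -2.1958)
step 6: θ'=-0.9458 (R=1.2000) → pose (0.3819, -1.2900, -0.9458)

(0.3819, -1.2900, -0.9458)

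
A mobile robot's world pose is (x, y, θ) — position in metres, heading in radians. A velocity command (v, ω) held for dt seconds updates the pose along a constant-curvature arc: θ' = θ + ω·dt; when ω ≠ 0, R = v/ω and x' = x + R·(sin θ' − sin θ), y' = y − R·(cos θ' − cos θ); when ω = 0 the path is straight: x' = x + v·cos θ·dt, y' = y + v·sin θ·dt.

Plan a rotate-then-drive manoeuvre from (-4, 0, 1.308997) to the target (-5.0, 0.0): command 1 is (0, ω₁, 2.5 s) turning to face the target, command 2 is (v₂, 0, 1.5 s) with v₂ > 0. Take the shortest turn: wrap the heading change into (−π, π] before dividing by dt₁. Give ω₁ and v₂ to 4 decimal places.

ω₁ = 0.7330, v₂ = 0.6667

heading to target = atan2(0−0, -5−-4) = 3.1416
Δθ = wrap(3.1416 − 1.3090) = 1.8326; ω₁ = Δθ/dt₁ = 0.7330
distance = √((-5−-4)² + (0−0)²) = 1.0000; v₂ = distance/dt₂ = 0.6667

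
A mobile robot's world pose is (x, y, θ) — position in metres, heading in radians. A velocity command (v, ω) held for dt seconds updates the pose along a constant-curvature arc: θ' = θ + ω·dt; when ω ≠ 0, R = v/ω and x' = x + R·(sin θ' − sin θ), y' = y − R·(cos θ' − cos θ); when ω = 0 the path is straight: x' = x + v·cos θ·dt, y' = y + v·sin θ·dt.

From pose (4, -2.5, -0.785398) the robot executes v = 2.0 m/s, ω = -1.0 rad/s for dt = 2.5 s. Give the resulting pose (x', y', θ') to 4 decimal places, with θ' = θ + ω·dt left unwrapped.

θ' = -0.7854 + -1.0·2.5 = -3.2854
R = v/ω = 2.0/-1.0 = -2.0000
x' = 4 + -2.0000·(sin -3.2854 − sin -0.7854) = 2.2992
y' = -2.5 − -2.0000·(cos -3.2854 − cos -0.7854) = -5.8936

(2.2992, -5.8936, -3.2854)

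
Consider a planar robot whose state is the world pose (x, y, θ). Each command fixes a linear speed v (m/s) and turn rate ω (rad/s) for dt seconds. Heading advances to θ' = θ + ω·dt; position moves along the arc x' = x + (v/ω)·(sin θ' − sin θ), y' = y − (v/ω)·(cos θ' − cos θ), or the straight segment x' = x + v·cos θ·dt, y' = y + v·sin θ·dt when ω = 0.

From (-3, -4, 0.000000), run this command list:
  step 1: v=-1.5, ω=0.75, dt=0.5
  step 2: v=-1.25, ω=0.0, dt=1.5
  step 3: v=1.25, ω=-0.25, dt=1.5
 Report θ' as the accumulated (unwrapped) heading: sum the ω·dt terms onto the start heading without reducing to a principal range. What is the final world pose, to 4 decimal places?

(-3.6459, -4.4783, 0.0000)

step 1: θ'=0.3750 (R=-2.0000) → pose (-3.7325, -4.1390, 0.3750)
step 2: θ'=0.3750 (straight) → pose (-5.4772, -4.8257, 0.3750)
step 3: θ'=0.0000 (R=-5.0000) → pose (-3.6459, -4.4783, 0.0000)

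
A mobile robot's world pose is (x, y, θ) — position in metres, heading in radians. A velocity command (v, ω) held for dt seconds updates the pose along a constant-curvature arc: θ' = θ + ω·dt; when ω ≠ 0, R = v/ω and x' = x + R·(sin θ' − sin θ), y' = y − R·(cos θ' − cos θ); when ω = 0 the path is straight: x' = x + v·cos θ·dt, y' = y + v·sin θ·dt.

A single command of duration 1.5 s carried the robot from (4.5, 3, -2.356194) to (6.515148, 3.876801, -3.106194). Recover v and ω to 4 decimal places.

v = -1.5000, ω = -0.5000

Δθ = -3.106194 − -2.356194 = -0.750000
ω = Δθ/dt = -0.750000/1.5 = -0.5000
R = Δx/(sin θ' − sin θ) = 3.0000
v = R·ω = 3.0000·-0.5000 = -1.5000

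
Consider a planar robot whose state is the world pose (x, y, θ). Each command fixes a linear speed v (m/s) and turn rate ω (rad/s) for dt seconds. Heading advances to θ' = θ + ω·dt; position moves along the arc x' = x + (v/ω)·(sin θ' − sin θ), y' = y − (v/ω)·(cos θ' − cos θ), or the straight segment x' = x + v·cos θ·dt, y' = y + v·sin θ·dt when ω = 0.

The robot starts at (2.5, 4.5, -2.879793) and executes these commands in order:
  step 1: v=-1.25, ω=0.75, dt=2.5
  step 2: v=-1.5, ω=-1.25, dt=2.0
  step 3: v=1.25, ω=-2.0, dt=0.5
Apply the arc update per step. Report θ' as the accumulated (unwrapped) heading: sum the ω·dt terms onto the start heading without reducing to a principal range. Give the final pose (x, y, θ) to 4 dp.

step 1: θ'=-1.0048 (R=-1.6667) → pose (3.4754, 7.0036, -1.0048)
step 2: θ'=-3.5048 (R=1.2000) → pose (4.9146, 8.7689, -3.5048)
step 3: θ'=-4.5048 (R=-0.6250) → pose (4.5250, 9.2243, -4.5048)

(4.5250, 9.2243, -4.5048)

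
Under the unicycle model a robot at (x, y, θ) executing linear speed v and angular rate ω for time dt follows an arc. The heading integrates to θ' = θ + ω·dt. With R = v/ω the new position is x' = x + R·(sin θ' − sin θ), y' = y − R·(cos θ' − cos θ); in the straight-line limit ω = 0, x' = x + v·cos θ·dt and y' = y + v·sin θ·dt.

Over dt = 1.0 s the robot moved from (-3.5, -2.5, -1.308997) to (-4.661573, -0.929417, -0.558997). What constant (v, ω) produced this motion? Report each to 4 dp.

v = -2.0000, ω = 0.7500

Δθ = -0.558997 − -1.308997 = 0.750000
ω = Δθ/dt = 0.750000/1.0 = 0.7500
R = −Δy/(cos θ' − cos θ) = -2.6667
v = R·ω = -2.6667·0.7500 = -2.0000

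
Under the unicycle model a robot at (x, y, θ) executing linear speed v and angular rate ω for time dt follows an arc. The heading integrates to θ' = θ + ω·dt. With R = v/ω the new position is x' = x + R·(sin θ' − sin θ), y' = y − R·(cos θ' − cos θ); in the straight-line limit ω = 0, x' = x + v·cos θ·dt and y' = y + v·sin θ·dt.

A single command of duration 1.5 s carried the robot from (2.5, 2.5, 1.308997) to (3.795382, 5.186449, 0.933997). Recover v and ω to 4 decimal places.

v = 2.0000, ω = -0.2500

Δθ = 0.933997 − 1.308997 = -0.375000
ω = Δθ/dt = -0.375000/1.5 = -0.2500
R = −Δy/(cos θ' − cos θ) = -8.0000
v = R·ω = -8.0000·-0.2500 = 2.0000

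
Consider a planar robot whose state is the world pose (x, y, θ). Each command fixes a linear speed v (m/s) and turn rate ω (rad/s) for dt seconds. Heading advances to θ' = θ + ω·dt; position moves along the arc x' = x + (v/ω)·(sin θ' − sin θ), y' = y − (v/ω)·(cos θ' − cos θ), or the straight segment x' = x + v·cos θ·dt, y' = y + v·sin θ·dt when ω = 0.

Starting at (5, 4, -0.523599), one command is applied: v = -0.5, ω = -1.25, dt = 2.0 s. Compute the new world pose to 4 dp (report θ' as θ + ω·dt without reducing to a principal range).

θ' = -0.5236 + -1.25·2.0 = -3.0236
R = v/ω = -0.5/-1.25 = 0.4000
x' = 5 + 0.4000·(sin -3.0236 − sin -0.5236) = 5.1529
y' = 4 − 0.4000·(cos -3.0236 − cos -0.5236) = 4.7436

(5.1529, 4.7436, -3.0236)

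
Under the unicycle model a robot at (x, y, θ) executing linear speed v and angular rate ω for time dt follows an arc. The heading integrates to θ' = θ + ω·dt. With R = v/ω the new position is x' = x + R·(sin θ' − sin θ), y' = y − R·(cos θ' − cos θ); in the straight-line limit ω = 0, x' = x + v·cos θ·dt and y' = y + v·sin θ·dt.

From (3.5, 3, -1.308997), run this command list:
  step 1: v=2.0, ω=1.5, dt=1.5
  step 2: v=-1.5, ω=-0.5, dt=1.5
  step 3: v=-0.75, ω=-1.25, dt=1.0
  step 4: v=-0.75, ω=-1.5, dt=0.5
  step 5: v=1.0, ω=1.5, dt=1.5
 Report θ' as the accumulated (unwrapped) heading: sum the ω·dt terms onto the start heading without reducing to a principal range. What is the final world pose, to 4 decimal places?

(4.2559, 1.2792, 0.4410)

step 1: θ'=0.9410 (R=1.3333) → pose (5.8654, 2.5598, 0.9410)
step 2: θ'=0.1910 (R=3.0000) → pose (4.0105, 1.3813, 0.1910)
step 3: θ'=-1.0590 (R=0.6000) → pose (3.3735, 1.6765, -1.0590)
step 4: θ'=-1.8090 (R=0.5000) → pose (3.3235, 2.0394, -1.8090)
step 5: θ'=0.4410 (R=0.6667) → pose (4.2559, 1.2792, 0.4410)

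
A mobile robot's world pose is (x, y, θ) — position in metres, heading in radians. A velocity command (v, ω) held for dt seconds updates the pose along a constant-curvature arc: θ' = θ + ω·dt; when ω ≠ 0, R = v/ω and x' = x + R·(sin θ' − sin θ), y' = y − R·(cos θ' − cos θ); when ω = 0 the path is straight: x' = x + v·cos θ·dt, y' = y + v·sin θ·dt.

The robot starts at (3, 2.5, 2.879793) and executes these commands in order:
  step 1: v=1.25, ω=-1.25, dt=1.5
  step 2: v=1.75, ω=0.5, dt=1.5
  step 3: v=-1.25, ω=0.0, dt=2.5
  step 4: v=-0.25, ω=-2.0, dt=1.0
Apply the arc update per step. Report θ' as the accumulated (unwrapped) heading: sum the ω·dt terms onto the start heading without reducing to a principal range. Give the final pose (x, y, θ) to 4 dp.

(3.3200, 3.3031, -0.2452)

step 1: θ'=1.0048 (R=-1.0000) → pose (2.4148, 4.0022, 1.0048)
step 2: θ'=1.7548 (R=3.5000) → pose (2.9015, 6.5195, 1.7548)
step 3: θ'=1.7548 (straight) → pose (3.4733, 3.4472, 1.7548)
step 4: θ'=-0.2452 (R=0.1250) → pose (3.3200, 3.3031, -0.2452)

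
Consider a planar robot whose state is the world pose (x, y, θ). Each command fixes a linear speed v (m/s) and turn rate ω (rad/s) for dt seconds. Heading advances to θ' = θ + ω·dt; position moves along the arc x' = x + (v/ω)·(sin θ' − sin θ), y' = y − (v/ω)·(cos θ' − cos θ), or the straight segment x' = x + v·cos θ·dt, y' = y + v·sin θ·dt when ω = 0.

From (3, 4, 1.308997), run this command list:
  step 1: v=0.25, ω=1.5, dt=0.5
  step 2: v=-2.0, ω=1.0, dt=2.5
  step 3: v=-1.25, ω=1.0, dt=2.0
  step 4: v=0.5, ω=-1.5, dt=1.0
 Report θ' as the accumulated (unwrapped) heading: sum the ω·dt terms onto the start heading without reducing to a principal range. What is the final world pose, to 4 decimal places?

(5.5576, 5.9400, 5.0590)

step 1: θ'=2.0590 (R=0.1667) → pose (2.9862, 4.1213, 2.0590)
step 2: θ'=4.5590 (R=-2.0000) → pose (6.7291, 4.7538, 4.5590)
step 3: θ'=6.5590 (R=-1.2500) → pose (5.1533, 6.1475, 6.5590)
step 4: θ'=5.0590 (R=-0.3333) → pose (5.5576, 5.9400, 5.0590)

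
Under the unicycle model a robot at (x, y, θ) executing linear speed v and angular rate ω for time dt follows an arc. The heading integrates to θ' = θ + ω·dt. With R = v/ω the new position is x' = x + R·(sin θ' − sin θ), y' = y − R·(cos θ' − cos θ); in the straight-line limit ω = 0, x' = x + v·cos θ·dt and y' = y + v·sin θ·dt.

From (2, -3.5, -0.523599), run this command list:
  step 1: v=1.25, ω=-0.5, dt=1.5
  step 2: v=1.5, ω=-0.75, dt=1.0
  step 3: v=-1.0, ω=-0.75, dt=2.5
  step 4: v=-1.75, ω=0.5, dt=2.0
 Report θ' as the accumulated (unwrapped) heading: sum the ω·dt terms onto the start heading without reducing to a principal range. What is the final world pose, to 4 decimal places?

step 1: θ'=-1.2736 (R=-2.5000) → pose (3.1404, -4.9330, -1.2736)
step 2: θ'=-2.0236 (R=-2.0000) → pose (3.0265, -6.3936, -2.0236)
step 3: θ'=-3.8986 (R=1.3333) → pose (5.1412, -6.0077, -3.8986)
step 4: θ'=-2.8986 (R=-3.5000) → pose (8.3869, -6.8608, -2.8986)

(8.3869, -6.8608, -2.8986)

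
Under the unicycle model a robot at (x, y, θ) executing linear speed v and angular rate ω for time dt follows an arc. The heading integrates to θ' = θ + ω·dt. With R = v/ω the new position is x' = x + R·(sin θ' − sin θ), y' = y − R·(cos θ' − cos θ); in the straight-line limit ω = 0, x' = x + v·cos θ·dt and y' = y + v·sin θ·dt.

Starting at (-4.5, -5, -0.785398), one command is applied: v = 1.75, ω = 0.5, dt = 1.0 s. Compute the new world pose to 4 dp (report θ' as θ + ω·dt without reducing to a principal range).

θ' = -0.7854 + 0.5·1.0 = -0.2854
R = v/ω = 1.75/0.5 = 3.5000
x' = -4.5 + 3.5000·(sin -0.2854 − sin -0.7854) = -3.0105
y' = -5 − 3.5000·(cos -0.2854 − cos -0.7854) = -5.8835

(-3.0105, -5.8835, -0.2854)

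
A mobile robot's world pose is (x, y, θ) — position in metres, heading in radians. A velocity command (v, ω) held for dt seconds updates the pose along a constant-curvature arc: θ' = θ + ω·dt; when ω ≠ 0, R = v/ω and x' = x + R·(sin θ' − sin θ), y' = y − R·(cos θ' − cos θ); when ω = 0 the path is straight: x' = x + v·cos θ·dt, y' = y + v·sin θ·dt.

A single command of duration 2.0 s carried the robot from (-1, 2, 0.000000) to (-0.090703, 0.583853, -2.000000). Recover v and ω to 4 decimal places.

v = 1.0000, ω = -1.0000

Δθ = -2.000000 − 0.000000 = -2.000000
ω = Δθ/dt = -2.000000/2.0 = -1.0000
R = −Δy/(cos θ' − cos θ) = -1.0000
v = R·ω = -1.0000·-1.0000 = 1.0000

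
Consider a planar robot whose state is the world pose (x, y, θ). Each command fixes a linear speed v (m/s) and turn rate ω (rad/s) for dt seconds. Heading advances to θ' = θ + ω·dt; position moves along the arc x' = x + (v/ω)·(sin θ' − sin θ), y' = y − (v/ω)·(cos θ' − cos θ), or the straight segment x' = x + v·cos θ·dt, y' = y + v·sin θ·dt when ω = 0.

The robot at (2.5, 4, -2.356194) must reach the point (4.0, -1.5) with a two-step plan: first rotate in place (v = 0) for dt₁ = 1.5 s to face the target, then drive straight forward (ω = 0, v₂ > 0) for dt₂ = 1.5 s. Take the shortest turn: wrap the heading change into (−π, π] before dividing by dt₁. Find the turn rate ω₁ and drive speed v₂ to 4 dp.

heading to target = atan2(-1.5−4, 4−2.5) = -1.3045
Δθ = wrap(-1.3045 − -2.3562) = 1.0516; ω₁ = Δθ/dt₁ = 0.7011
distance = √((4−2.5)² + (-1.5−4)²) = 5.7009; v₂ = distance/dt₂ = 3.8006

ω₁ = 0.7011, v₂ = 3.8006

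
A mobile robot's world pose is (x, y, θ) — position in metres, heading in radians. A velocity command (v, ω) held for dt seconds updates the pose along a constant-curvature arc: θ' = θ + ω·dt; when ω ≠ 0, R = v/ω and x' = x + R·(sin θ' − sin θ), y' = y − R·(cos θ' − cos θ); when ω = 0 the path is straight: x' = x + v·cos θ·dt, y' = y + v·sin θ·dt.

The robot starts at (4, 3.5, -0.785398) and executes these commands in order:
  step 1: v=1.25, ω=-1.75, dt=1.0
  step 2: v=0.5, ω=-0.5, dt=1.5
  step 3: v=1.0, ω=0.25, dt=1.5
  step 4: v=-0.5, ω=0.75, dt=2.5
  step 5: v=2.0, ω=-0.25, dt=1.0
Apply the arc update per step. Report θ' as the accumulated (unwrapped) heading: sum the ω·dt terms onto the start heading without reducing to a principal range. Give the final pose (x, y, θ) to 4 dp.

step 1: θ'=-2.5354 (R=-0.7143) → pose (3.9019, 2.4079, -2.5354)
step 2: θ'=-3.2854 (R=-1.0000) → pose (3.1888, 2.2401, -3.2854)
step 3: θ'=-2.9104 (R=4.0000) → pose (1.6990, 2.1749, -2.9104)
step 4: θ'=-1.0354 (R=-0.6667) → pose (2.1196, 3.1640, -1.0354)
step 5: θ'=-1.2854 (R=-8.0000) → pose (2.9155, 1.3348, -1.2854)

(2.9155, 1.3348, -1.2854)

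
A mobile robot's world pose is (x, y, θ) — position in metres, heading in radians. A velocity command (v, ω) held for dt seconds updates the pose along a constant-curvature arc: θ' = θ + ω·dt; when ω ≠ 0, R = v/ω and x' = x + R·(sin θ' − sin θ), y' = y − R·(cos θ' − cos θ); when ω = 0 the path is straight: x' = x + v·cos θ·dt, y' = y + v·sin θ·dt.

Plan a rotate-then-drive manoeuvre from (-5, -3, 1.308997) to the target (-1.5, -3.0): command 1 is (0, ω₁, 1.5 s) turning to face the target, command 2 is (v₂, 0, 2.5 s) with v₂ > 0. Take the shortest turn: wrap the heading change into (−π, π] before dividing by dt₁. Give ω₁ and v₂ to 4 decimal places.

heading to target = atan2(-3−-3, -1.5−-5) = 0.0000
Δθ = wrap(0.0000 − 1.3090) = -1.3090; ω₁ = Δθ/dt₁ = -0.8727
distance = √((-1.5−-5)² + (-3−-3)²) = 3.5000; v₂ = distance/dt₂ = 1.4000

ω₁ = -0.8727, v₂ = 1.4000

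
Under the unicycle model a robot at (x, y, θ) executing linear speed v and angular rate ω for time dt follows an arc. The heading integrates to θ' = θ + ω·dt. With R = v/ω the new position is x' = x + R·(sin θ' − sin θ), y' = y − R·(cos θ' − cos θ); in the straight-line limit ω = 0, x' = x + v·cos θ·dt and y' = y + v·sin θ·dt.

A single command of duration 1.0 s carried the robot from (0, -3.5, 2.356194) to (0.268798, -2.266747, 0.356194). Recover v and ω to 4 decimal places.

v = 1.5000, ω = -2.0000

Δθ = 0.356194 − 2.356194 = -2.000000
ω = Δθ/dt = -2.000000/1.0 = -2.0000
R = −Δy/(cos θ' − cos θ) = -0.7500
v = R·ω = -0.7500·-2.0000 = 1.5000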